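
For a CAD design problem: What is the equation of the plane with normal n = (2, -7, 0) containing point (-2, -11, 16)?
d = n·P = (2)(-2) + (-7)(-11) + (0)(16) = 73
Plane: 2x - 7y = 73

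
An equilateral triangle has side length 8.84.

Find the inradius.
For an equilateral triangle, r = s/(2√3) where s is the side.
r = 8.84/(2√3) = 8.84/3.464102 = 2.552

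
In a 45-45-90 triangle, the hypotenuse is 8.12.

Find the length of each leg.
In a 45-45-90 triangle, hypotenuse = leg·√2  →  leg = hypotenuse/√2
leg = 8.12/√2 = 5.742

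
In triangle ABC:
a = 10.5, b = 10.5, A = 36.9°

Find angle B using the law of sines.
sin(B)/b = sin(A)/a
sin(B) = b·sin(A)/a = 10.5·sin(36.9°)/10.5 = 0.600420
B = arcsin(0.600420) = 36.9°  (b ≤ a, so B ≤ A and the acute solution is unique)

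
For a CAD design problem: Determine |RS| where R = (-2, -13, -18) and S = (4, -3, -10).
d = √[(6)² + (10)² + (8)²] = √200 = 14.14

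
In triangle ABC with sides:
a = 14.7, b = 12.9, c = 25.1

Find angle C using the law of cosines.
cos(C) = (a² + b² - c²)/(2ab)
cos(C) = (14.7² + 12.9² - 25.1²)/(2·14.7·12.9) = -247.51/379.26 = -0.652613
C = arccos(-0.652613) = 130.7°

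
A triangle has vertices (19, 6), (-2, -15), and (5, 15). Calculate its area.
Using the coordinate formula: Area = (1/2)|x₁(y₂-y₃) + x₂(y₃-y₁) + x₃(y₁-y₂)|
Area = (1/2)|19((-15)-15) + (-2)(15-6) + 5(6-(-15))|
Area = (1/2)|19*(-30) + (-2)*9 + 5*21|
Area = (1/2)|(-570) + (-18) + 105|
Area = (1/2)*483 = 241.50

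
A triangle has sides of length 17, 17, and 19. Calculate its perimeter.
Perimeter = sum of all sides
Perimeter = 17 + 17 + 19
Perimeter = 53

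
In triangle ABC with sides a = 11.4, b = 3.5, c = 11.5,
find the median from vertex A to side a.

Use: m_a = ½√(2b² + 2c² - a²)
m_a = ½√(2·3.5² + 2·11.5² - 11.4²)
m_a = ½√(24.5 + 264.5 - 129.96) = ½√159.04 = 6.306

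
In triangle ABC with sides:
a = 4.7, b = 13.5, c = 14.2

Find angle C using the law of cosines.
cos(C) = (a² + b² - c²)/(2ab)
cos(C) = (4.7² + 13.5² - 14.2²)/(2·4.7·13.5) = 2.7/126.9 = 0.021277
C = arccos(0.021277) = 88.78°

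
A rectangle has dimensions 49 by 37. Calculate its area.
Area = length * width
Area = 49 * 37
Area = 1813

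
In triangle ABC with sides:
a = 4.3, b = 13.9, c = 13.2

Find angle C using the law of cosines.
cos(C) = (a² + b² - c²)/(2ab)
cos(C) = (4.3² + 13.9² - 13.2²)/(2·4.3·13.9) = 37.46/119.54 = 0.313368
C = arccos(0.313368) = 71.74°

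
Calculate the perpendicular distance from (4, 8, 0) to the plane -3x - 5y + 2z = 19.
d = |(-3)(4) + (-5)(8) + 2(0) - (19)| / √((-3)² + (-5)² + 2²) = 71/√38 = 11.52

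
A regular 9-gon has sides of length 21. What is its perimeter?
Perimeter = number of sides * side length
Perimeter = 9 * 21
Perimeter = 189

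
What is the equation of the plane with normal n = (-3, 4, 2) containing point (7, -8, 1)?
d = n·P = (-3)(7) + (4)(-8) + (2)(1) = -51
Plane: -3x + 4y + 2z = -51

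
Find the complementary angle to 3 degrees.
Complementary angles sum to 90 degrees.
Other angle = 90 - 3
Other angle = 87 degrees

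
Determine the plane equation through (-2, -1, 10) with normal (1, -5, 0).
d = n·P = (1)(-2) + (-5)(-1) + (0)(10) = 3
Plane: x - 5y = 3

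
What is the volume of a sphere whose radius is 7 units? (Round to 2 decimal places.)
Volume = (4/3) * pi * r³
Volume = (4/3) * pi * 7³
Volume = (4/3) * pi * 343
Volume = 1436.76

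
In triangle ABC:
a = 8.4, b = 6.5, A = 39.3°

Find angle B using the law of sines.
sin(B)/b = sin(A)/a
sin(B) = b·sin(A)/a = 6.5·sin(39.3°)/8.4 = 0.490116
B = arcsin(0.490116) = 29.35°  (b ≤ a, so B ≤ A and the acute solution is unique)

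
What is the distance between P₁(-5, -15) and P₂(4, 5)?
Using the distance formula: d = sqrt((x₂-x₁)² + (y₂-y₁)²)
dx = 4 - (-5) = 9
dy = 5 - (-15) = 20
d = sqrt(9² + 20²) = sqrt(81 + 400) = sqrt(481) = 21.93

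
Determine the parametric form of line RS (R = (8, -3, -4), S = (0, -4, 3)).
Direction vector d = S - R = (-8, -1, 7)
x = 8 - 8t, y = -3 - t, z = -4 + 7t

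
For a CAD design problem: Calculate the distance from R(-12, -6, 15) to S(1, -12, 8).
d = √[(13)² + (-6)² + (-7)²] = √254 = 15.94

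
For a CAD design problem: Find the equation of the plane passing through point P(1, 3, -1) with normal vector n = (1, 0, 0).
d = n·P = (1)(1) + (0)(3) + (0)(-1) = 1
Plane: x = 1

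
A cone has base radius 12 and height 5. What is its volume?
Volume = (1/3) * pi * r² * h
Volume = (1/3) * pi * 12² * 5
Volume = (1/3) * pi * 144 * 5
Volume = (1/3) * pi * 720
Volume = 753.98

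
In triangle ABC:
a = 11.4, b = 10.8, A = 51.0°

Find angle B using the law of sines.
sin(B)/b = sin(A)/a
sin(B) = b·sin(A)/a = 10.8·sin(51.0°)/11.4 = 0.736244
B = arcsin(0.736244) = 47.41°  (b ≤ a, so B ≤ A and the acute solution is unique)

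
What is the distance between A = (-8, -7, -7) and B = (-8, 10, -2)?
d = √[(0)² + (17)² + (5)²] = √314 = 17.72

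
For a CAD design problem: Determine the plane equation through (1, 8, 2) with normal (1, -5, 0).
d = n·P = (1)(1) + (-5)(8) + (0)(2) = -39
Plane: x - 5y = -39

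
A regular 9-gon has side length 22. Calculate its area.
For a regular 9-gon with side length s = 22:
Apothem a = s / (2*tan(pi/9)) = 22 / (2*tan(pi/9)) ≈ 30.22225
Perimeter P = 9 * 22 = 198
Area = (1/2) * P * a = (1/2) * 198 * 30.22225 = 2992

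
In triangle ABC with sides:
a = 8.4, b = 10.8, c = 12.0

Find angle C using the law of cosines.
cos(C) = (a² + b² - c²)/(2ab)
cos(C) = (8.4² + 10.8² - 12.0²)/(2·8.4·10.8) = 43.2/181.44 = 0.238095
C = arccos(0.238095) = 76.23°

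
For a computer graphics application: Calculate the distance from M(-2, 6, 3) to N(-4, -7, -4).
d = √[(-2)² + (-13)² + (-7)²] = √222 = 14.9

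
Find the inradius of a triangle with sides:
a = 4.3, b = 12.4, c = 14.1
s = (a+b+c)/2 = (4.3+12.4+14.1)/2 = 15.4
Area = √(s(s-a)(s-b)(s-c)) = √(15.4·11.1·3·1.3) = 25.8199
r = Area/s = 25.8199/15.4 = 1.677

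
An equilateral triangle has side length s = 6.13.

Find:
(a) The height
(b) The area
(a) Height h = s·√3/2 = 6.13·√3/2 = 5.309
(b) Area = (√3/4)·s² = (√3/4)·6.13² = (√3/4)·37.5769 = 16.27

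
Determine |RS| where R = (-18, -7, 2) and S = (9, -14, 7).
d = √[(27)² + (-7)² + (5)²] = √803 = 28.34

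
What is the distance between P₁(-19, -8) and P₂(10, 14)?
Using the distance formula: d = sqrt((x₂-x₁)² + (y₂-y₁)²)
dx = 10 - (-19) = 29
dy = 14 - (-8) = 22
d = sqrt(29² + 22²) = sqrt(841 + 484) = sqrt(1325) = 36.40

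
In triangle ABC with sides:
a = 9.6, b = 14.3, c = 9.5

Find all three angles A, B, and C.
By the law of cosines:
cos(A) = (b² + c² - a²)/(2bc) = 0.745602  →  A = 41.79°
cos(B) = (a² + c² - b²)/(2ac) = -0.121053  →  B = 96.95°
cos(C) = (a² + b² - c²)/(2ab) = 0.751748  →  C = 41.26°
Check: A + B + C = 180.0° ✓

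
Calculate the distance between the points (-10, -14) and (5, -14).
Using the distance formula: d = sqrt((x₂-x₁)² + (y₂-y₁)²)
dx = 5 - (-10) = 15
dy = (-14) - (-14) = 0
d = sqrt(15² + 0²) = sqrt(225 + 0) = sqrt(225) = 15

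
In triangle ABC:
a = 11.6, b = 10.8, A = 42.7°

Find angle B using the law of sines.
sin(B)/b = sin(A)/a
sin(B) = b·sin(A)/a = 10.8·sin(42.7°)/11.6 = 0.631390
B = arcsin(0.631390) = 39.15°  (b ≤ a, so B ≤ A and the acute solution is unique)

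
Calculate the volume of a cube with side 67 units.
Volume = s³
Volume = 67³
Volume = 300763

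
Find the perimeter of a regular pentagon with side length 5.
Perimeter = number of sides * side length
Perimeter = 5 * 5
Perimeter = 25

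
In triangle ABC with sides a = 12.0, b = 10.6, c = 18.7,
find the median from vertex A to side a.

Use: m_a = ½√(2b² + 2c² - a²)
m_a = ½√(2·10.6² + 2·18.7² - 12.0²)
m_a = ½√(224.72 + 699.38 - 144) = ½√780.1 = 13.97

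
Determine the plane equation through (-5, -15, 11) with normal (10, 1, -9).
d = n·P = (10)(-5) + (1)(-15) + (-9)(11) = -164
Plane: 10x + y - 9z = -164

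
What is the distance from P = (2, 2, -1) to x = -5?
d = |1(2) + 0(2) + 0(-1) - (-5)| / √(1² + 0² + 0²) = 7/√1 = 7.0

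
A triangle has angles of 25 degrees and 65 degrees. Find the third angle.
Sum of angles in a triangle = 180 degrees
Third angle = 180 - 25 - 65
Third angle = 90 degrees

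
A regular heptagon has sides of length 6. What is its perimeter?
Perimeter = number of sides * side length
Perimeter = 7 * 6
Perimeter = 42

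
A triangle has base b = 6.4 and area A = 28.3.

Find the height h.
A = ½bh  →  h = 2A/b
h = 2·28.3/6.4 = 8.844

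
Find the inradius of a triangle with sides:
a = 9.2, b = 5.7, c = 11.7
s = (a+b+c)/2 = (9.2+5.7+11.7)/2 = 13.3
Area = √(s(s-a)(s-b)(s-c)) = √(13.3·4.1·7.6·1.6) = 25.7504
r = Area/s = 25.7504/13.3 = 1.936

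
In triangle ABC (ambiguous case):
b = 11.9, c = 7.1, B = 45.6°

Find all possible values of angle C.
sin(C)/c = sin(B)/b  →  sin(C) = c·sin(B)/b = 7.1·sin(45.6°)/11.9 = 0.426282
C₁ = arcsin(0.426282) = 25.23°,  C₂ = 180° - C₁ = 154.77°
Check C₂: A = 180° - 45.6° - 154.77° = -20.37° ≤ 0, rejected
C = 25.23° (one solution)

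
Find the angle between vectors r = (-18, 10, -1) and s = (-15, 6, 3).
r·s = 327, |r|² = 425, |s|² = 270
cos θ = 327/√114750 ≈ 0.9653
θ ≈ 15.13°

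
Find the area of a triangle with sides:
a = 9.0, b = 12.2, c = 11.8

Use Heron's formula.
s = (a+b+c)/2 = (9.0+12.2+11.8)/2 = 16.5
A = √(s(s-a)(s-b)(s-c)) = √(16.5·7.5·4.3·4.7)
A = √2500.99 = 50.01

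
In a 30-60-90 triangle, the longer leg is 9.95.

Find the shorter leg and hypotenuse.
In a 30-60-90 triangle, sides are in ratio 1 : √3 : 2.
Long leg = short leg·√3  →  short leg = 9.95/√3 = 5.745
Hypotenuse = 2·(short leg) = 2·9.95/√3 = 11.49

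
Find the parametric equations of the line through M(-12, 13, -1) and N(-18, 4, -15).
Direction vector d = N - M = (-6, -9, -14)
x = -12 - 6t, y = 13 - 9t, z = -1 - 14t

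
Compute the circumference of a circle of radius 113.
Circumference = 2 * pi * r
Circumference = 2 * pi * 113
Circumference = 710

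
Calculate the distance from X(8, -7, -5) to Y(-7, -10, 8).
d = √[(-15)² + (-3)² + (13)²] = √403 = 20.07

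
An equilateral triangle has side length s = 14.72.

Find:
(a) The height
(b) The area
(a) Height h = s·√3/2 = 14.72·√3/2 = 12.75
(b) Area = (√3/4)·s² = (√3/4)·14.72² = (√3/4)·216.678 = 93.82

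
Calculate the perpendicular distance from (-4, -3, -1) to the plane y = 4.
d = |0(-4) + 1(-3) + 0(-1) - (4)| / √(0² + 1² + 0²) = 7/√1 = 7.0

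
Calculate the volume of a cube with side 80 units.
Volume = s³
Volume = 80³
Volume = 512000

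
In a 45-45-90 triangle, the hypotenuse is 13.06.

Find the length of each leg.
In a 45-45-90 triangle, hypotenuse = leg·√2  →  leg = hypotenuse/√2
leg = 13.06/√2 = 9.235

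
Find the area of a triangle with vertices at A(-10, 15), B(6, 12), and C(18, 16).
Using the coordinate formula: Area = (1/2)|x₁(y₂-y₃) + x₂(y₃-y₁) + x₃(y₁-y₂)|
Area = (1/2)|(-10)(12-16) + 6(16-15) + 18(15-12)|
Area = (1/2)|(-10)*(-4) + 6*1 + 18*3|
Area = (1/2)|40 + 6 + 54|
Area = (1/2)*100 = 50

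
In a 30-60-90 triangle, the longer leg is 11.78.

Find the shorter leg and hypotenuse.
In a 30-60-90 triangle, sides are in ratio 1 : √3 : 2.
Long leg = short leg·√3  →  short leg = 11.78/√3 = 6.801
Hypotenuse = 2·(short leg) = 2·11.78/√3 = 13.6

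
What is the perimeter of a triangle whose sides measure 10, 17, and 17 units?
Perimeter = sum of all sides
Perimeter = 10 + 17 + 17
Perimeter = 44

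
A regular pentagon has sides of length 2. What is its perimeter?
Perimeter = number of sides * side length
Perimeter = 5 * 2
Perimeter = 10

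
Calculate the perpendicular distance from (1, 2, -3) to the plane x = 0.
d = |1(1) + 0(2) + 0(-3) - (0)| / √(1² + 0² + 0²) = 1/√1 = 1.0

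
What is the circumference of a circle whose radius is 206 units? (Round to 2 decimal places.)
Circumference = 2 * pi * r
Circumference = 2 * pi * 206
Circumference = 1294.34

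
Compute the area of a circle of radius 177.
Area = pi * r²
Area = pi * 177²
Area = pi * 31329
Area = 98422.96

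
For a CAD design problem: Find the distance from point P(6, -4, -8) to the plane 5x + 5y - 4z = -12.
d = |5(6) + 5(-4) + (-4)(-8) - (-12)| / √(5² + 5² + (-4)²) = 54/√66 = 6.647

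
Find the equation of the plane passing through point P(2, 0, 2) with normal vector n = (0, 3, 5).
d = n·P = (0)(2) + (3)(0) + (5)(2) = 10
Plane: 3y + 5z = 10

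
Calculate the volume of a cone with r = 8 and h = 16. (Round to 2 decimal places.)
Volume = (1/3) * pi * r² * h
Volume = (1/3) * pi * 8² * 16
Volume = (1/3) * pi * 64 * 16
Volume = (1/3) * pi * 1024
Volume = 1072.33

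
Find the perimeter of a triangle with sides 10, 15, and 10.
Perimeter = sum of all sides
Perimeter = 10 + 15 + 10
Perimeter = 35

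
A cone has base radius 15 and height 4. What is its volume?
Volume = (1/3) * pi * r² * h
Volume = (1/3) * pi * 15² * 4
Volume = (1/3) * pi * 225 * 4
Volume = (1/3) * pi * 900
Volume = 942.48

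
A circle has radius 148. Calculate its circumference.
Circumference = 2 * pi * r
Circumference = 2 * pi * 148
Circumference = 929.91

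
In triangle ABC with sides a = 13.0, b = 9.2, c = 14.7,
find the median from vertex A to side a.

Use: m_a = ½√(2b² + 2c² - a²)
m_a = ½√(2·9.2² + 2·14.7² - 13.0²)
m_a = ½√(169.28 + 432.18 - 169) = ½√432.46 = 10.4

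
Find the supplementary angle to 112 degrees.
Supplementary angles sum to 180 degrees.
Other angle = 180 - 112
Other angle = 68 degrees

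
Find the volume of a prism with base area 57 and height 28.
Volume = base area * height
Volume = 57 * 28
Volume = 1596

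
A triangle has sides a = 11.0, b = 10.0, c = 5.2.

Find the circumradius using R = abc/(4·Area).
s = (a+b+c)/2 = 13.1
Area = √(s(s-a)(s-b)(s-c)) = √(13.1·2.1·3.1·7.9) = 25.9561
R = abc/(4·Area) = (11.0·10.0·5.2)/(4·25.9561) = 572/103.8244 = 5.509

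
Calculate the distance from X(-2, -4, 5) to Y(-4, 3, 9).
d = √[(-2)² + (7)² + (4)²] = √69 = 8.307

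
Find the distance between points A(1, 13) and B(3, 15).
Using the distance formula: d = sqrt((x₂-x₁)² + (y₂-y₁)²)
dx = 3 - 1 = 2
dy = 15 - 13 = 2
d = sqrt(2² + 2²) = sqrt(4 + 4) = sqrt(8) = 2.83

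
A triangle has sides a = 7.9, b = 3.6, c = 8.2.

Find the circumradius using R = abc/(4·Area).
s = (a+b+c)/2 = 9.85
Area = √(s(s-a)(s-b)(s-c)) = √(9.85·1.95·6.25·1.65) = 14.074
R = abc/(4·Area) = (7.9·3.6·8.2)/(4·14.074) = 233.208/56.296 = 4.143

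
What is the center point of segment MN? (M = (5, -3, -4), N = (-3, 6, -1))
Midpoint = ((5-3)/2, (-3+6)/2, (-4-1)/2) = (1, 1.5, -2.5)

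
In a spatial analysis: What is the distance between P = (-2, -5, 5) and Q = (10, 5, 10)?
d = √[(12)² + (10)² + (5)²] = √269 = 16.4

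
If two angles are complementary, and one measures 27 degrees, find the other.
Complementary angles sum to 90 degrees.
Other angle = 90 - 27
Other angle = 63 degrees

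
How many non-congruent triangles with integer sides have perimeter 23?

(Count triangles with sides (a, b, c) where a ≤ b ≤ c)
With a ≤ b ≤ c and a + b + c = 23, the triangle inequality a + b > c gives c < 23/2, so c ≤ 11.
Iterate a from 1 to ⌊p/3⌋ = 7; for each a, b ranges from a to ⌊(p−a)/2⌋ with c = p − a − b, keeping only c ≥ b.
Triples: (1, 11, 11), (2, 10, 11), (3, 9, 11), …
Count = 14 triangles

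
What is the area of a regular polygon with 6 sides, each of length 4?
For a regular 6-gon with side length s = 4:
Apothem a = s / (2*tan(pi/6)) = 4 / (2*tan(pi/6)) ≈ 3.4641
Perimeter P = 6 * 4 = 24
Area = (1/2) * P * a = (1/2) * 24 * 3.4641 = 41.57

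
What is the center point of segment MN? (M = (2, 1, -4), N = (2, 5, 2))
Midpoint = ((2+2)/2, (1+5)/2, (-4+2)/2) = (2, 3, -1)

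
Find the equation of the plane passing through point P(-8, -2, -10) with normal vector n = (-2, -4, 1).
d = n·P = (-2)(-8) + (-4)(-2) + (1)(-10) = 14
Plane: -2x - 4y + z = 14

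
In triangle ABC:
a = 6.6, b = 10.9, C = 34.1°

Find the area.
Using A = ½ab·sin(C):
A = ½·6.6·10.9·sin(34.1°) = ½·71.94·0.560639 = 20.17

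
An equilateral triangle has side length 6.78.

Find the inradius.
For an equilateral triangle, r = s/(2√3) where s is the side.
r = 6.78/(2√3) = 6.78/3.464102 = 1.957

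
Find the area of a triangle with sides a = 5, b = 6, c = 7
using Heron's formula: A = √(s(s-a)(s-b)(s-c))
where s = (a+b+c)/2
s = (5+6+7)/2 = 9
A = √(9·4·3·2) = √216 = 14.7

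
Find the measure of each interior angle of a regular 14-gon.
Interior angle of a regular n-gon = (n-2)*180/n
Interior angle = (14-2)*180/14
Interior angle = 12*180/14
Interior angle = 2160/14
Interior angle = 154.29 degrees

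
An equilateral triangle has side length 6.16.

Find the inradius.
For an equilateral triangle, r = s/(2√3) where s is the side.
r = 6.16/(2√3) = 6.16/3.464102 = 1.778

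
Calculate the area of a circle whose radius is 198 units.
Area = pi * r²
Area = pi * 198²
Area = pi * 39204
Area = 123163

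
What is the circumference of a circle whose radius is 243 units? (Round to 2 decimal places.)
Circumference = 2 * pi * r
Circumference = 2 * pi * 243
Circumference = 1526.81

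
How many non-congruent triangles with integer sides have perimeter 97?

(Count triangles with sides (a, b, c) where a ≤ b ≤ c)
With a ≤ b ≤ c and a + b + c = 97, the triangle inequality a + b > c gives c < 97/2, so c ≤ 48.
Iterate a from 1 to ⌊p/3⌋ = 32; for each a, b ranges from a to ⌊(p−a)/2⌋ with c = p − a − b, keeping only c ≥ b.
Triples: (1, 48, 48), (2, 47, 48), (3, 46, 48), …
Count = 208 triangles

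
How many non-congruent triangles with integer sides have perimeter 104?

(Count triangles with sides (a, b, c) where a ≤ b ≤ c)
With a ≤ b ≤ c and a + b + c = 104, the triangle inequality a + b > c gives c < 104/2, so c ≤ 51.
Iterate a from 1 to ⌊p/3⌋ = 34; for each a, b ranges from a to ⌊(p−a)/2⌋ with c = p − a − b, keeping only c ≥ b.
Triples: (2, 51, 51), (3, 50, 51), (4, 49, 51), …
Count = 225 triangles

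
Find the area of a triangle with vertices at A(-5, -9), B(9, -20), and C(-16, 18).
Using the coordinate formula: Area = (1/2)|x₁(y₂-y₃) + x₂(y₃-y₁) + x₃(y₁-y₂)|
Area = (1/2)|(-5)((-20)-18) + 9(18-(-9)) + (-16)((-9)-(-20))|
Area = (1/2)|(-5)*(-38) + 9*27 + (-16)*11|
Area = (1/2)|190 + 243 + (-176)|
Area = (1/2)*257 = 128.50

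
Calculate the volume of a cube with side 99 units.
Volume = s³
Volume = 99³
Volume = 970299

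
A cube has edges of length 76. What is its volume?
Volume = s³
Volume = 76³
Volume = 438976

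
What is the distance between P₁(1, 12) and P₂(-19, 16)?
Using the distance formula: d = sqrt((x₂-x₁)² + (y₂-y₁)²)
dx = (-19) - 1 = -20
dy = 16 - 12 = 4
d = sqrt((-20)² + 4²) = sqrt(400 + 16) = sqrt(416) = 20.40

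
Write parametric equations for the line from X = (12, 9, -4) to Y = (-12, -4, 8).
Direction vector d = Y - X = (-24, -13, 12)
x = 12 - 24t, y = 9 - 13t, z = -4 + 12t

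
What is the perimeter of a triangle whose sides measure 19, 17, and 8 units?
Perimeter = sum of all sides
Perimeter = 19 + 17 + 8
Perimeter = 44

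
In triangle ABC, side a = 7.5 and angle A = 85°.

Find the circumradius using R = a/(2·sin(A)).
R = a/(2·sin(A)) = 7.5/(2·sin(85°))
R = 7.5/(2·0.996195) = 7.5/1.992389 = 3.764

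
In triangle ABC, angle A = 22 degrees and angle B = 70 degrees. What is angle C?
Sum of angles in a triangle = 180 degrees
Third angle = 180 - 22 - 70
Third angle = 88 degrees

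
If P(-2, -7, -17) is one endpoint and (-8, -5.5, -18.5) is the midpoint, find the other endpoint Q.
Q = (2×(-8) - (-2), 2×(-5.5) - (-7), 2×(-18.5) - (-17)) = (-14, -4, -20)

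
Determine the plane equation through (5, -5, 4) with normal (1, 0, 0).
d = n·P = (1)(5) + (0)(-5) + (0)(4) = 5
Plane: x = 5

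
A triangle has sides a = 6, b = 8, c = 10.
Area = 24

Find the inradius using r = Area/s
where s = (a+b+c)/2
s = (6+8+10)/2 = 12
r = Area/s = 24/12 = 2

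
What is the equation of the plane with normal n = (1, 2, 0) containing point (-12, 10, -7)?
d = n·P = (1)(-12) + (2)(10) + (0)(-7) = 8
Plane: x + 2y = 8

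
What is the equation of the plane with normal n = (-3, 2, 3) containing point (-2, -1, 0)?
d = n·P = (-3)(-2) + (2)(-1) + (3)(0) = 4
Plane: -3x + 2y + 3z = 4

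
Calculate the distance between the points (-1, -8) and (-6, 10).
Using the distance formula: d = sqrt((x₂-x₁)² + (y₂-y₁)²)
dx = (-6) - (-1) = -5
dy = 10 - (-8) = 18
d = sqrt((-5)² + 18²) = sqrt(25 + 324) = sqrt(349) = 18.68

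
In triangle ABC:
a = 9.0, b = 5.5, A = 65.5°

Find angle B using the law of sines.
sin(B)/b = sin(A)/a
sin(B) = b·sin(A)/a = 5.5·sin(65.5°)/9.0 = 0.556087
B = arcsin(0.556087) = 33.79°  (b ≤ a, so B ≤ A and the acute solution is unique)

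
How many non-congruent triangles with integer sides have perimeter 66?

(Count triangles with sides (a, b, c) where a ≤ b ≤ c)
With a ≤ b ≤ c and a + b + c = 66, the triangle inequality a + b > c gives c < 66/2, so c ≤ 32.
Iterate a from 1 to ⌊p/3⌋ = 22; for each a, b ranges from a to ⌊(p−a)/2⌋ with c = p − a − b, keeping only c ≥ b.
Triples: (2, 32, 32), (3, 31, 32), (4, 30, 32), …
Count = 91 triangles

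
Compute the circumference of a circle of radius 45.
Circumference = 2 * pi * r
Circumference = 2 * pi * 45
Circumference = 282.74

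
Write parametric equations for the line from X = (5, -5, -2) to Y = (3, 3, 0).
Direction vector d = Y - X = (-2, 8, 2)
x = 5 - 2t, y = -5 + 8t, z = -2 + 2t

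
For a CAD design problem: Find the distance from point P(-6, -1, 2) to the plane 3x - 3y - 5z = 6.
d = |3(-6) + (-3)(-1) + (-5)(2) - (6)| / √(3² + (-3)² + (-5)²) = 31/√43 = 4.727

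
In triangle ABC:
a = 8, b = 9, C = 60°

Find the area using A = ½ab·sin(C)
A = ½·8·9·sin(60°) = ½·72·0.866025 = 31.18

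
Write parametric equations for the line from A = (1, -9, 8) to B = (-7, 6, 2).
Direction vector d = B - A = (-8, 15, -6)
x = 1 - 8t, y = -9 + 15t, z = 8 - 6t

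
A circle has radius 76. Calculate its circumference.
Circumference = 2 * pi * r
Circumference = 2 * pi * 76
Circumference = 477.52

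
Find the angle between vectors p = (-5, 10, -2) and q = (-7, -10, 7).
p·q = -79, |p|² = 129, |q|² = 198
cos θ = -79/√25542 ≈ -0.4943
θ ≈ 119.6°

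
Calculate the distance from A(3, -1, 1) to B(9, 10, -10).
d = √[(6)² + (11)² + (-11)²] = √278 = 16.67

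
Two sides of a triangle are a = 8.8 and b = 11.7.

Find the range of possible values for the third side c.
By the triangle inequality: |a - b| < c < a + b
|8.8 - 11.7| < c < 8.8 + 11.7
2.9 < c < 20.5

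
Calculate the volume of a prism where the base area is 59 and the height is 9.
Volume = base area * height
Volume = 59 * 9
Volume = 531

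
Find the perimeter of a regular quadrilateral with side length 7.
Perimeter = number of sides * side length
Perimeter = 4 * 7
Perimeter = 28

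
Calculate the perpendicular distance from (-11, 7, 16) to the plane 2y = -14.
d = |0(-11) + 2(7) + 0(16) - (-14)| / √(0² + 2² + 0²) = 28/√4 = 14.0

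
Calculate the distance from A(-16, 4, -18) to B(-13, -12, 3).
d = √[(3)² + (-16)² + (21)²] = √706 = 26.57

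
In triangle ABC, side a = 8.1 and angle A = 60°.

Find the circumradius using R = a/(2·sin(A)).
R = a/(2·sin(A)) = 8.1/(2·sin(60°))
R = 8.1/(2·0.866025) = 8.1/1.732051 = 4.677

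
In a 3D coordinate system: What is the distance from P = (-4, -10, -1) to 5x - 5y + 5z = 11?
d = |5(-4) + (-5)(-10) + 5(-1) - (11)| / √(5² + (-5)² + 5²) = 14/√75 = 1.617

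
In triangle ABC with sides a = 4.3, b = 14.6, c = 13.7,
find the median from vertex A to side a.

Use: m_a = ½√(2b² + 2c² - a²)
m_a = ½√(2·14.6² + 2·13.7² - 4.3²)
m_a = ½√(426.32 + 375.38 - 18.49) = ½√783.21 = 13.99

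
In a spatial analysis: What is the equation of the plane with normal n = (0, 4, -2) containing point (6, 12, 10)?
d = n·P = (0)(6) + (4)(12) + (-2)(10) = 28
Plane: 4y - 2z = 28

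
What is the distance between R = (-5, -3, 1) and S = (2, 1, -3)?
d = √[(7)² + (4)² + (-4)²] = √81 = 9.0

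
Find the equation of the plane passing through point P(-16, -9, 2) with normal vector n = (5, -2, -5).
d = n·P = (5)(-16) + (-2)(-9) + (-5)(2) = -72
Plane: 5x - 2y - 5z = -72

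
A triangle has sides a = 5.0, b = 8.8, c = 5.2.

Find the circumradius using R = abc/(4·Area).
s = (a+b+c)/2 = 9.5
Area = √(s(s-a)(s-b)(s-c)) = √(9.5·4.5·0.7·4.3) = 11.3436
R = abc/(4·Area) = (5.0·8.8·5.2)/(4·11.3436) = 228.8/45.3744 = 5.042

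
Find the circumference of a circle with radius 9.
Circumference = 2 * pi * r
Circumference = 2 * pi * 9
Circumference = 56.55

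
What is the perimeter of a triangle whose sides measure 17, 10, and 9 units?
Perimeter = sum of all sides
Perimeter = 17 + 10 + 9
Perimeter = 36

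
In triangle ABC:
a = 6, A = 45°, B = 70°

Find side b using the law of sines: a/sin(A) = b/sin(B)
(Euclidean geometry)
b = a·sin(B)/sin(A) = 6·sin(70°)/sin(45°)
b = 6·0.939693/0.707107 = 7.974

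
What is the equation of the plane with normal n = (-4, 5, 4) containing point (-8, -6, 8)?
d = n·P = (-4)(-8) + (5)(-6) + (4)(8) = 34
Plane: -4x + 5y + 4z = 34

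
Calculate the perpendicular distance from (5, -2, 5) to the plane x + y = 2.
d = |1(5) + 1(-2) + 0(5) - (2)| / √(1² + 1² + 0²) = 1/√2 = 0.7071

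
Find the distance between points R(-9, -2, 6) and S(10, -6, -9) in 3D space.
d = √[(19)² + (-4)² + (-15)²] = √602 = 24.54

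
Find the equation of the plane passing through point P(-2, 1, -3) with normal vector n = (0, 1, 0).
d = n·P = (0)(-2) + (1)(1) + (0)(-3) = 1
Plane: y = 1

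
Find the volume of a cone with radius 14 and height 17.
Volume = (1/3) * pi * r² * h
Volume = (1/3) * pi * 14² * 17
Volume = (1/3) * pi * 196 * 17
Volume = (1/3) * pi * 3332
Volume = 3489.26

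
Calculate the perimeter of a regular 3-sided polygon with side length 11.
Perimeter = number of sides * side length
Perimeter = 3 * 11
Perimeter = 33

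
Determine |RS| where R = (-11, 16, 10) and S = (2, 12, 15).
d = √[(13)² + (-4)² + (5)²] = √210 = 14.49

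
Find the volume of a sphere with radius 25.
Volume = (4/3) * pi * r³
Volume = (4/3) * pi * 25³
Volume = (4/3) * pi * 15625
Volume = 65449.85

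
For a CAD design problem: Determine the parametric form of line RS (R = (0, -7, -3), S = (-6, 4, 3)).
Direction vector d = S - R = (-6, 11, 6)
x = 0 - 6t, y = -7 + 11t, z = -3 + 6t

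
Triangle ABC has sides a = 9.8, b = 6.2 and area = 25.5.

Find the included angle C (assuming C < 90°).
Area = ½ab·sin(C)  →  sin(C) = 2·Area/(ab)
sin(C) = 2·25.5/(9.8·6.2) = 0.839368
C = arcsin(0.839368) = 57.07°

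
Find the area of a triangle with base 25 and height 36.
Area = (1/2) * base * height
Area = (1/2) * 25 * 36
Area = 450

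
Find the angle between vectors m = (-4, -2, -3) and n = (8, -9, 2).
m·n = -20, |m|² = 29, |n|² = 149
cos θ = -20/√4321 ≈ -0.3043
θ ≈ 107.7°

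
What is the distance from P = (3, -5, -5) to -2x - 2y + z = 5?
d = |(-2)(3) + (-2)(-5) + 1(-5) - (5)| / √((-2)² + (-2)² + 1²) = 6/√9 = 2.0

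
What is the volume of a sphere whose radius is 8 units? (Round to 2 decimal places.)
Volume = (4/3) * pi * r³
Volume = (4/3) * pi * 8³
Volume = (4/3) * pi * 512
Volume = 2144.66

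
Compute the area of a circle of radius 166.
Area = pi * r²
Area = pi * 166²
Area = pi * 27556
Area = 86569.73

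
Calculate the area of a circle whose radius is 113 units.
Area = pi * r²
Area = pi * 113²
Area = pi * 12769
Area = 40115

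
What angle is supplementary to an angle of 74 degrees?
Supplementary angles sum to 180 degrees.
Other angle = 180 - 74
Other angle = 106 degrees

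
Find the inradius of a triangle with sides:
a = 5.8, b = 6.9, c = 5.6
s = (a+b+c)/2 = (5.8+6.9+5.6)/2 = 9.15
Area = √(s(s-a)(s-b)(s-c)) = √(9.15·3.35·2.25·3.55) = 15.6473
r = Area/s = 15.6473/9.15 = 1.71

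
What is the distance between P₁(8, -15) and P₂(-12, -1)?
Using the distance formula: d = sqrt((x₂-x₁)² + (y₂-y₁)²)
dx = (-12) - 8 = -20
dy = (-1) - (-15) = 14
d = sqrt((-20)² + 14²) = sqrt(400 + 196) = sqrt(596) = 24.41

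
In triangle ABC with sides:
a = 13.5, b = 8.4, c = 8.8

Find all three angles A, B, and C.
By the law of cosines:
cos(A) = (b² + c² - a²)/(2bc) = -0.231669  →  A = 103.4°
cos(B) = (a² + c² - b²)/(2ac) = 0.796002  →  B = 37.25°
cos(C) = (a² + b² - c²)/(2ab) = 0.773236  →  C = 39.35°
Check: A + B + C = 180.0° ✓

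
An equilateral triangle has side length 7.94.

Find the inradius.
For an equilateral triangle, r = s/(2√3) where s is the side.
r = 7.94/(2√3) = 7.94/3.464102 = 2.292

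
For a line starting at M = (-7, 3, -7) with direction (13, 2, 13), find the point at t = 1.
P(1) = (-7 + 13(1), 3 + 2(1), -7 + 13(1)) = (6, 5, 6)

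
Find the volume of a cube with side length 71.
Volume = s³
Volume = 71³
Volume = 357911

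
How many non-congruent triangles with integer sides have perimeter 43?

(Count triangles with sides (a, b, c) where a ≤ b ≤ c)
With a ≤ b ≤ c and a + b + c = 43, the triangle inequality a + b > c gives c < 43/2, so c ≤ 21.
Iterate a from 1 to ⌊p/3⌋ = 14; for each a, b ranges from a to ⌊(p−a)/2⌋ with c = p − a − b, keeping only c ≥ b.
Triples: (1, 21, 21), (2, 20, 21), (3, 19, 21), …
Count = 44 triangles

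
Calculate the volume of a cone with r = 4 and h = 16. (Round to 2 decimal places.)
Volume = (1/3) * pi * r² * h
Volume = (1/3) * pi * 4² * 16
Volume = (1/3) * pi * 16 * 16
Volume = (1/3) * pi * 256
Volume = 268.08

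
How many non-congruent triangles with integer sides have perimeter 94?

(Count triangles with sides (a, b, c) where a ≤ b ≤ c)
With a ≤ b ≤ c and a + b + c = 94, the triangle inequality a + b > c gives c < 94/2, so c ≤ 46.
Iterate a from 1 to ⌊p/3⌋ = 31; for each a, b ranges from a to ⌊(p−a)/2⌋ with c = p − a − b, keeping only c ≥ b.
Triples: (2, 46, 46), (3, 45, 46), (4, 44, 46), …
Count = 184 triangles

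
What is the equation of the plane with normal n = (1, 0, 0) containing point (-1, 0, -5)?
d = n·P = (1)(-1) + (0)(0) + (0)(-5) = -1
Plane: x = -1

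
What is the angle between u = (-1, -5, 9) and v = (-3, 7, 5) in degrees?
u·v = 13, |u|² = 107, |v|² = 83
cos θ = 13/√8881 ≈ 0.1379
θ ≈ 82.07°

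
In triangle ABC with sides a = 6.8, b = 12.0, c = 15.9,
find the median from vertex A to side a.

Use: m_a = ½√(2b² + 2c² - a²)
m_a = ½√(2·12.0² + 2·15.9² - 6.8²)
m_a = ½√(288 + 505.62 - 46.24) = ½√747.38 = 13.67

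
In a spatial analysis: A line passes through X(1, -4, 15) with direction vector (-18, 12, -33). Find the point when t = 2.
P(2) = (1 + (-18)(2), -4 + 12(2), 15 + (-33)(2)) = (-35, 20, -51)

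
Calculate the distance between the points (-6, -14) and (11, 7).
Using the distance formula: d = sqrt((x₂-x₁)² + (y₂-y₁)²)
dx = 11 - (-6) = 17
dy = 7 - (-14) = 21
d = sqrt(17² + 21²) = sqrt(289 + 441) = sqrt(730) = 27.02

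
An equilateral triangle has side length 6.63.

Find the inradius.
For an equilateral triangle, r = s/(2√3) where s is the side.
r = 6.63/(2√3) = 6.63/3.464102 = 1.914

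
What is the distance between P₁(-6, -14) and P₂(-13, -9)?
Using the distance formula: d = sqrt((x₂-x₁)² + (y₂-y₁)²)
dx = (-13) - (-6) = -7
dy = (-9) - (-14) = 5
d = sqrt((-7)² + 5²) = sqrt(49 + 25) = sqrt(74) = 8.60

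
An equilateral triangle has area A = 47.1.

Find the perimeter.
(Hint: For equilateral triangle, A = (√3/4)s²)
A = (√3/4)s²  →  s² = 4A/√3 = 4·47.1/√3 = 108.773
s = 10.4294
Perimeter = 3s = 31.29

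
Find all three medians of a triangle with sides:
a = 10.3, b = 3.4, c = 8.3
Using m_x = ½√(2y² + 2z² - x²):
m_a = ½√(2·3.4² + 2·8.3² - 10.3²) = ½√54.81 = 3.702
m_b = ½√(2·10.3² + 2·8.3² - 3.4²) = ½√338.4 = 9.198
m_c = ½√(2·10.3² + 2·3.4² - 8.3²) = ½√166.41 = 6.45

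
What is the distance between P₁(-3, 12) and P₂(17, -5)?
Using the distance formula: d = sqrt((x₂-x₁)² + (y₂-y₁)²)
dx = 17 - (-3) = 20
dy = (-5) - 12 = -17
d = sqrt(20² + (-17)²) = sqrt(400 + 289) = sqrt(689) = 26.25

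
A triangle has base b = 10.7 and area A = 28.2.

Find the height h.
A = ½bh  →  h = 2A/b
h = 2·28.2/10.7 = 5.271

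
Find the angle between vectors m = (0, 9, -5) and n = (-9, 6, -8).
m·n = 94, |m|² = 106, |n|² = 181
cos θ = 94/√19186 ≈ 0.6786
θ ≈ 47.26°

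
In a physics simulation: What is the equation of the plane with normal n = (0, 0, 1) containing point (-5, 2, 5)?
d = n·P = (0)(-5) + (0)(2) + (1)(5) = 5
Plane: z = 5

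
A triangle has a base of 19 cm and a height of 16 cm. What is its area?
Area = (1/2) * base * height
Area = (1/2) * 19 * 16
Area = 152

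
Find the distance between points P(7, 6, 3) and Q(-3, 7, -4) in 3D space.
d = √[(-10)² + (1)² + (-7)²] = √150 = 12.25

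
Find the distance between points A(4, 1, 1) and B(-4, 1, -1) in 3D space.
d = √[(-8)² + (0)² + (-2)²] = √68 = 8.246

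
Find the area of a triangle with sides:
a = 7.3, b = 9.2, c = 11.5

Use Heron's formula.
s = (a+b+c)/2 = (7.3+9.2+11.5)/2 = 14
A = √(s(s-a)(s-b)(s-c)) = √(14·6.7·4.8·2.5)
A = √1125.6 = 33.55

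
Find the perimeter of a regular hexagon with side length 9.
Perimeter = number of sides * side length
Perimeter = 6 * 9
Perimeter = 54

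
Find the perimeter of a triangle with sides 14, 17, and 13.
Perimeter = sum of all sides
Perimeter = 14 + 17 + 13
Perimeter = 44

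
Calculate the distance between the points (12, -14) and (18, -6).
Using the distance formula: d = sqrt((x₂-x₁)² + (y₂-y₁)²)
dx = 18 - 12 = 6
dy = (-6) - (-14) = 8
d = sqrt(6² + 8²) = sqrt(36 + 64) = sqrt(100) = 10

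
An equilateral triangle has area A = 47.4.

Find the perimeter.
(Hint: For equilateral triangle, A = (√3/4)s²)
A = (√3/4)s²  →  s² = 4A/√3 = 4·47.4/√3 = 109.466
s = 10.4626
Perimeter = 3s = 31.39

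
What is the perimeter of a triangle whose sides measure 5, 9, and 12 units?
Perimeter = sum of all sides
Perimeter = 5 + 9 + 12
Perimeter = 26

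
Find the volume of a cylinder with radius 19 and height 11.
Volume = pi * r² * h
Volume = pi * 19² * 11
Volume = pi * 361 * 11
Volume = pi * 3971
Volume = 12475.26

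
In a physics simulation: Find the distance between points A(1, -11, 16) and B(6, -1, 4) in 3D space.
d = √[(5)² + (10)² + (-12)²] = √269 = 16.4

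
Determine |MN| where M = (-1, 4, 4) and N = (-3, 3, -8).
d = √[(-2)² + (-1)² + (-12)²] = √149 = 12.21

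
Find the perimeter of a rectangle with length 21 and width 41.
Perimeter = 2 * (length + width)
Perimeter = 2 * (21 + 41)
Perimeter = 2 * 62
Perimeter = 124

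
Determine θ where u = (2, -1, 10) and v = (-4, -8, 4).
u·v = 40, |u|² = 105, |v|² = 96
cos θ = 40/√10080 ≈ 0.3984
θ ≈ 66.52°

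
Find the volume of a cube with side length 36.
Volume = s³
Volume = 36³
Volume = 46656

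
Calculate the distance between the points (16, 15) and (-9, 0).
Using the distance formula: d = sqrt((x₂-x₁)² + (y₂-y₁)²)
dx = (-9) - 16 = -25
dy = 0 - 15 = -15
d = sqrt((-25)² + (-15)²) = sqrt(625 + 225) = sqrt(850) = 29.15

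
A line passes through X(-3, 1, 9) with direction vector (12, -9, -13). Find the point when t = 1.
P(1) = (-3 + 12(1), 1 + (-9)(1), 9 + (-13)(1)) = (9, -8, -4)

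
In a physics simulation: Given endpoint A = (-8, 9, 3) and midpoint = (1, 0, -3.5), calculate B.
B = (2×1 - (-8), 2×0 - 9, 2×(-3.5) - 3) = (10, -9, -10)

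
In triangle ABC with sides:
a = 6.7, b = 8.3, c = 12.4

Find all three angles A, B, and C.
By the law of cosines:
cos(A) = (b² + c² - a²)/(2bc) = 0.863583  →  A = 30.28°
cos(B) = (a² + c² - b²)/(2ac) = 0.780934  →  B = 38.65°
cos(C) = (a² + b² - c²)/(2ab) = -0.359468  →  C = 111.1°
Check: A + B + C = 180.0° ✓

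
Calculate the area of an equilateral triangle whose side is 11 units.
Area = (sqrt(3)/4) * s²
Area = (sqrt(3)/4) * 11²
Area = (sqrt(3)/4) * 121
Area = 52.39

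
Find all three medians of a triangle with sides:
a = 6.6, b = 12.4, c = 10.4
Using m_x = ½√(2y² + 2z² - x²):
m_a = ½√(2·12.4² + 2·10.4² - 6.6²) = ½√480.28 = 10.96
m_b = ½√(2·6.6² + 2·10.4² - 12.4²) = ½√149.68 = 6.117
m_c = ½√(2·6.6² + 2·12.4² - 10.4²) = ½√286.48 = 8.463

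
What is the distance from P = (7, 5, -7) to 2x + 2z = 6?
d = |2(7) + 0(5) + 2(-7) - (6)| / √(2² + 0² + 2²) = 6/√8 = 2.121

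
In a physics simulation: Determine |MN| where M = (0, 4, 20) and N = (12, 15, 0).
d = √[(12)² + (11)² + (-20)²] = √665 = 25.79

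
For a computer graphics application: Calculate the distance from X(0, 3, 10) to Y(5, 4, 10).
d = √[(5)² + (1)² + (0)²] = √26 = 5.099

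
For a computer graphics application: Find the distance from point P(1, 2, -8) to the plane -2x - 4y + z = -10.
d = |(-2)(1) + (-4)(2) + 1(-8) - (-10)| / √((-2)² + (-4)² + 1²) = 8/√21 = 1.746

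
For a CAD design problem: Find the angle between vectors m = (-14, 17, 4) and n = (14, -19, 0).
m·n = -519, |m|² = 501, |n|² = 557
cos θ = -519/√279057 ≈ -0.9825
θ ≈ 169.3°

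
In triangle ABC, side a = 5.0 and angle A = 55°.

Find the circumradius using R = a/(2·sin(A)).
R = a/(2·sin(A)) = 5.0/(2·sin(55°))
R = 5.0/(2·0.819152) = 5.0/1.638304 = 3.052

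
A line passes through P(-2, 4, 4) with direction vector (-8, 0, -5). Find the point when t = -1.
P(-1) = (-2 + (-8)(-1), 4 + 0(-1), 4 + (-5)(-1)) = (6, 4, 9)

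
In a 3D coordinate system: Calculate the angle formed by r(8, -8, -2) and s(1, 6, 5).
r·s = -50, |r|² = 132, |s|² = 62
cos θ = -50/√8184 ≈ -0.5527
θ ≈ 123.6°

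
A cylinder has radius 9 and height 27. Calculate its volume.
Volume = pi * r² * h
Volume = pi * 9² * 27
Volume = pi * 81 * 27
Volume = pi * 2187
Volume = 6870.66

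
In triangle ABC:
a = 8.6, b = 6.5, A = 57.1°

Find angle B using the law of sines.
sin(B)/b = sin(A)/a
sin(B) = b·sin(A)/a = 6.5·sin(57.1°)/8.6 = 0.634596
B = arcsin(0.634596) = 39.39°  (b ≤ a, so B ≤ A and the acute solution is unique)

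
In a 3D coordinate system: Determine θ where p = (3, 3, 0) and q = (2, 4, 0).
p·q = 18, |p|² = 18, |q|² = 20
cos θ = 18/√360 ≈ 0.9487
θ ≈ 18.43°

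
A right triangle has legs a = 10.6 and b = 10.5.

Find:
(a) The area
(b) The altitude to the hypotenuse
(a) Area = ½ab = ½·10.6·10.5 = 55.65
(b) Hypotenuse c = √(10.6² + 10.5²) = √222.61 = 14.9201
    Area = ½·c·h_c  →  h_c = 2·Area/c = 2·55.65/14.9201 = 7.46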